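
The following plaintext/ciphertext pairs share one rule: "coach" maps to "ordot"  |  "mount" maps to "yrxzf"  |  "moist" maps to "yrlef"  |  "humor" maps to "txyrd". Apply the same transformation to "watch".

idfot

The rule splits by letter class: vowels +3, consonants +12.
For watch: w(cons)+12=i, a(vowel)+3=d, t(cons)+12=f, c(cons)+12=o, h(cons)+12=t.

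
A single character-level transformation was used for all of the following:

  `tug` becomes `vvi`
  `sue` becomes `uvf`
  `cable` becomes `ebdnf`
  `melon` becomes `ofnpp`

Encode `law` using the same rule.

nby

The shift depends on letter class: consonant t→v is +2, but vowel u→v is +1. The rule splits by letter class: vowels +1, consonants +2.
For law: l(cons)+2=n, a(vowel)+1=b, w(cons)+2=y.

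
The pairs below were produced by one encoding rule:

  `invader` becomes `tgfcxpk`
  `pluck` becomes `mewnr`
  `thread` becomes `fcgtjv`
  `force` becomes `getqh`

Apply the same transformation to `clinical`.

Read the word backwards and shift each letter +2.
On clinical: reverse → lacinilc; then shift: l+2=n, a+2=c, c+2=e, i+2=k, n+2=p, i+2=k, l+2=n, c+2=e.

ncekpkne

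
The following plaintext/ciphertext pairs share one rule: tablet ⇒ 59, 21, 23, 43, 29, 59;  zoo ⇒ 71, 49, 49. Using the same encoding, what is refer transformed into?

Each letter becomes 2×(its alphabet position, a=1..z=26) + 19.
For refer: r=18→55, e=5→29, f=6→31, e=5→29, r=18→55.

55, 29, 31, 29, 55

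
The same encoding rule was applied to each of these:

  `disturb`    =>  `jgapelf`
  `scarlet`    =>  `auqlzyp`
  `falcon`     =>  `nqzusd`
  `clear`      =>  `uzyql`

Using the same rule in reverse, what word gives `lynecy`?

d(3)→j(9) and i(8)→g(6) fit y≡15x+16 (mod 26); the inverse of 15 mod 26 is 7. Each letter's alphabet position (a=0..z=25) is mapped through 15·x+16 mod 26 — an affine cipher.
Undoing it on lynecy: l(11)→7·(11−16)≡17=r; y(24)→7·(24−16)≡4=e; n(13)→7·(13−16)≡5=f; e(4)→7·(4−16)≡20=u; c(2)→7·(2−16)≡6=g; y(24)→7·(24−16)≡4=e (all mod 26).

refuge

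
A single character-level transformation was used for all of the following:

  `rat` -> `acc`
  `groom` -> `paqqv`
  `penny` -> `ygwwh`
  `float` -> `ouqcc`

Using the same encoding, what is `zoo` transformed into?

The shift depends on letter class: consonant r→a is +9, but vowel a→c is +2. The rule splits by letter class: vowels +2, consonants +9.
Applying it to zoo: z(cons)+9=i, o(vowel)+2=q, o(vowel)+2=q.

iqq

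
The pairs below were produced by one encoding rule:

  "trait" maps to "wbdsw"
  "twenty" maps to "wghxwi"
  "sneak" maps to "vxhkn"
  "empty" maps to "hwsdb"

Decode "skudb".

Shifts by position in trait: pos 0: t→w (+3), pos 1: r→b (+10), pos 2: a→d (+3), pos 3: i→s (+10) — repeating every 2. The shifts repeat in a cycle of length 2: positions 0,1,… shift by +3, +10, then the pattern repeats.
Decoding skudb: s−3=p, k−10=a, u−3=r, d−10=t, b−3=y.

party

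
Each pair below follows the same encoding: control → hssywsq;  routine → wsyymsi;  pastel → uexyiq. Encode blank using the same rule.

The rule splits by letter class: vowels +4, consonants +5.
For blank: b(cons)+5=g, l(cons)+5=q, a(vowel)+4=e, n(cons)+5=s, k(cons)+5=p.

gqesp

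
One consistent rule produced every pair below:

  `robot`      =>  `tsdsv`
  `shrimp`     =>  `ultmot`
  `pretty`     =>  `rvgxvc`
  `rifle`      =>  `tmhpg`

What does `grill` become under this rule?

Shifts by position in robot: pos 0: r→t (+2), pos 1: o→s (+4), pos 2: b→d (+2), pos 3: o→s (+4) — repeating every 2. The shifts repeat in a cycle of length 2: positions 0,1,… shift by +2, +4, then the pattern repeats.
Applying it to grill: g+2=i, r+4=v, i+2=k, l+4=p, l+2=n.

ivkpn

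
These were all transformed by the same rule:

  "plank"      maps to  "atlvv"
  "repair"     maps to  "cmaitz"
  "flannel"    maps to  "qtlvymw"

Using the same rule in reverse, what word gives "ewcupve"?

Shifts by position in plank: pos 0: p→a (+11), pos 1: l→t (+8), pos 2: a→l (+11), pos 3: n→v (+8) — repeating every 2. It's a Vigenère-style cipher with numeric key [11,8]: position i shifts by key[i mod 2].
Decoding ewcupve: e−11=t, w−8=o, c−11=r, u−8=m, p−11=e, v−8=n, e−11=t.

torment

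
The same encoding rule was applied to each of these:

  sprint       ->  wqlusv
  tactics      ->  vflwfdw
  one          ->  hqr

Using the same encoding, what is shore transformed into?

Two steps: reverse the string, then apply a Caesar shift of +3.
Applying it to shore: reverse → erohs; then shift: e+3=h, r+3=u, o+3=r, h+3=k, s+3=v.

hurkv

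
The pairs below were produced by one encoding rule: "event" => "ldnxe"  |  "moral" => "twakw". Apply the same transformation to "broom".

izxyx

In event: e→l is +7, v→d is +8, e→n is +9, n→x is +10 — the shift increases by 1 each position. Letter i (0-indexed) is shifted by i+7, so successive shifts are 7, 8, 9, ….
On broom: b+7=i, r+8=z, o+9=x, o+10=y, m+11=x.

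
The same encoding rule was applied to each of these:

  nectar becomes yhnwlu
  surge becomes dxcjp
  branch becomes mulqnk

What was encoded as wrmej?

lobby

The shifts repeat in a cycle of length 2: positions 0,1,… shift by +11, +3, then the pattern repeats.
Undoing it on wrmej: w−11=l, r−3=o, m−11=b, e−3=b, j−11=y.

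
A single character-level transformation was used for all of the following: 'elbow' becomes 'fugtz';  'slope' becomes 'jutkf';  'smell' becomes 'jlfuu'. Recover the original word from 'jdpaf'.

skate

e(4)→f(5) and l(11)→u(20) fit y≡17x+15 (mod 26); the inverse of 17 mod 26 is 23. Treating letters as 0–25, the rule is x ↦ 17x + 15 (mod 26).
Reversing it on jdpaf: j(9)→23·(9−15)≡18=s; d(3)→23·(3−15)≡10=k; p(15)→23·(15−15)≡0=a; a(0)→23·(0−15)≡19=t; f(5)→23·(5−15)≡4=e (all mod 26).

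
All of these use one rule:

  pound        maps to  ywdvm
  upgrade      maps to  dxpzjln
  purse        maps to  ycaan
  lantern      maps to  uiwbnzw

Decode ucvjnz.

lumber

Shifts by position in pound: pos 0: p→y (+9), pos 1: o→w (+8), pos 2: u→d (+9), pos 3: n→v (+8) — repeating every 2. A repeating key of period 2 is used — shifts +9, +8 over and over.
Reversing it on ucvjnz: u−9=l, c−8=u, v−9=m, j−8=b, n−9=e, z−8=r.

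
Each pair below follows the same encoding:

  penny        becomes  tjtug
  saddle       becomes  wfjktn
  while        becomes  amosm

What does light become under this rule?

In penny: p→t is +4, e→j is +5, n→t is +6, n→u is +7 — the shift increases by 1 each position. Letter i (0-indexed) is shifted by i+4, so successive shifts are 4, 5, 6, ….
Applying it to light: l+4=p, i+5=n, g+6=m, h+7=o, t+8=b.

pnmob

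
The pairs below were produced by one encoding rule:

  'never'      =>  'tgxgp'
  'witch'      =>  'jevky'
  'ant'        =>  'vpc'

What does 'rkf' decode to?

Read the word backwards and shift each letter +2.
Reversing it on rkf: shift back: r−2=p, k−2=i, f−2=d → pid; then reverse → dip.

dip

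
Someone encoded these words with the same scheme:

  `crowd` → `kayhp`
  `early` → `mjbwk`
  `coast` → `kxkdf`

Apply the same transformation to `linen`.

trxpz

In crowd: c→k is +8, r→a is +9, o→y is +10, w→h is +11 — the shift increases by 1 each position. Letter i (0-indexed) is shifted by i+8, so successive shifts are 8, 9, 10, ….
Applying it to linen: l+8=t, i+9=r, n+10=x, e+11=p, n+12=z.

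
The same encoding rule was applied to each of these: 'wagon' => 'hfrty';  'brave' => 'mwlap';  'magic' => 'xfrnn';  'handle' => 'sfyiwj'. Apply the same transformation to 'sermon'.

djcrzs

It's a Vigenère-style cipher with numeric key [11,5]: position i shifts by key[i mod 2].
For sermon: s+11=d, e+5=j, r+11=c, m+5=r, o+11=z, n+5=s.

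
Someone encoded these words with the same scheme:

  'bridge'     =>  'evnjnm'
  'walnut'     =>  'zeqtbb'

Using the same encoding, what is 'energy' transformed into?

Each letter shifts forward by (position + 3), i.e. 3, 4, 5, … — the shift grows by one for each successive letter.
Applying it to energy: e+3=h, n+4=r, e+5=j, r+6=x, g+7=n, y+8=g.

hrjxng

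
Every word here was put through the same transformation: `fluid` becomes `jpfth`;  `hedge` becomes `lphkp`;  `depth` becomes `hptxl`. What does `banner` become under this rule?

flrrpv

Vowels shift forward by 11 and consonants shift forward by 4.
For banner: b(cons)+4=f, a(vowel)+11=l, n(cons)+4=r, n(cons)+4=r, e(vowel)+11=p, r(cons)+4=v.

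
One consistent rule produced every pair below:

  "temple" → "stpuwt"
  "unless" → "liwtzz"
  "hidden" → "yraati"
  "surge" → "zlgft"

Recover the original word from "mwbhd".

flock

t(19)→s(18) and e(4)→t(19) fit y≡19x+21 (mod 26); the inverse of 19 mod 26 is 11. Treating letters as 0–25, the rule is x ↦ 19x + 21 (mod 26).
Undoing it on mwbhd: m(12)→11·(12−21)≡5=f; w(22)→11·(22−21)≡11=l; b(1)→11·(1−21)≡14=o; h(7)→11·(7−21)≡2=c; d(3)→11·(3−21)≡10=k (all mod 26).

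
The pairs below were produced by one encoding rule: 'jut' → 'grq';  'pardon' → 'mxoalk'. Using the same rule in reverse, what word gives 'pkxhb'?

Compare letters: j→g is +23, u→r is +23, t→q is +23 — a constant shift. Each letter is shifted forward by 23 in the alphabet (a Caesar shift of +23).
Reversing it on pkxhb: p−23=s, k−23=n, x−23=a, h−23=k, b−23=e.

snake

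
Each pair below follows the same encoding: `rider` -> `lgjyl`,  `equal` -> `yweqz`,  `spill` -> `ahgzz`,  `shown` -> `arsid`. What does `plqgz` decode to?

trail

r(17)→l(11) and i(8)→g(6) fit y≡15x+16 (mod 26); the inverse of 15 mod 26 is 7. This is an affine cipher: with a=0,…,z=25, each position x becomes (15x+16) mod 26.
Undoing it on plqgz: p(15)→7·(15−16)≡19=t; l(11)→7·(11−16)≡17=r; q(16)→7·(16−16)≡0=a; g(6)→7·(6−16)≡8=i; z(25)→7·(25−16)≡11=l (all mod 26).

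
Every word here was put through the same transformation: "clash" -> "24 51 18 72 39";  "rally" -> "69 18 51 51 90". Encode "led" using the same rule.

51 30 27

c(#3)→24 and l(#12)→51: differences scale by 3, so n = 3·pos + 15. The formula is n = 3×(alphabet index, a=1) + 15.
On led: l=12→51, e=5→30, d=4→27.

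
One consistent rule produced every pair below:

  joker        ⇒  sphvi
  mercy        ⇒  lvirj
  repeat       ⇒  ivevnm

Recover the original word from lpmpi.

motor

This is an affine cipher: with a=0,…,z=25, each position x becomes (15x+13) mod 26.
Decoding lpmpi: l(11)→7·(11−13)≡12=m; p(15)→7·(15−13)≡14=o; m(12)→7·(12−13)≡19=t; p(15)→7·(15−13)≡14=o; i(8)→7·(8−13)≡17=r (all mod 26).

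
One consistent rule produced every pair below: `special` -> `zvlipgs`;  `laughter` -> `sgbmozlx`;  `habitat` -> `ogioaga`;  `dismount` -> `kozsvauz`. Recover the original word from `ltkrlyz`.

endless

Shifts by position in special: pos 0: s→z (+7), pos 1: p→v (+6), pos 2: e→l (+7), pos 3: c→i (+6) — repeating every 2. It's a Vigenère-style cipher with numeric key [7,6]: position i shifts by key[i mod 2].
Decoding ltkrlyz: l−7=e, t−6=n, k−7=d, r−6=l, l−7=e, y−6=s, z−7=s.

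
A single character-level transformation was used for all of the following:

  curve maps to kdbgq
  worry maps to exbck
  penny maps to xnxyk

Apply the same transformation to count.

In curve: c→k is +8, u→d is +9, r→b is +10, v→g is +11 — the shift increases by 1 each position. Letter i (0-indexed) is shifted by i+8, so successive shifts are 8, 9, 10, ….
On count: c+8=k, o+9=x, u+10=e, n+11=y, t+12=f.

kxeyf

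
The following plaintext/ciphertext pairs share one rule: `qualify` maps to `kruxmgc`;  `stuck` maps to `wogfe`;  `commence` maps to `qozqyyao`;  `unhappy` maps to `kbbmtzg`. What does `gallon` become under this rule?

zaxxms

The word is reversed, then every letter is shifted forward by 12.
For gallon: reverse → nollag; then shift: n+12=z, o+12=a, l+12=x, l+12=x, a+12=m, g+12=s.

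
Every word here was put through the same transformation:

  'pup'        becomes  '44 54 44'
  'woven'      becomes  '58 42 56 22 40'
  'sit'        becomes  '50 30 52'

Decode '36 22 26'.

With a=1..z=26, the number is 2·pos + 12.
Undoing it on 36 22 26: 36→(36−12)÷2=12=l, 22→(22−12)÷2=5=e, 26→(26−12)÷2=7=g.

leg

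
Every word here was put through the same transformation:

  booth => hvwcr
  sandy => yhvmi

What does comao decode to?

where

In booth: b→h is +6, o→v is +7, o→w is +8, t→c is +9 — the shift increases by 1 each position. Each letter shifts forward by (position + 6), i.e. 6, 7, 8, … — the shift grows by one for each successive letter.
Undoing it on comao: c−6=w, o−7=h, m−8=e, a−9=r, o−10=e.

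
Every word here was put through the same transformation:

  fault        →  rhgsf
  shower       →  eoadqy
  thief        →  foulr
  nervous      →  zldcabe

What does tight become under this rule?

Shifts by position in fault: pos 0: f→r (+12), pos 1: a→h (+7), pos 2: u→g (+12), pos 3: l→s (+7) — repeating every 2. The shifts repeat in a cycle of length 2: positions 0,1,… shift by +12, +7, then the pattern repeats.
Applying it to tight: t+12=f, i+7=p, g+12=s, h+7=o, t+12=f.

fpsof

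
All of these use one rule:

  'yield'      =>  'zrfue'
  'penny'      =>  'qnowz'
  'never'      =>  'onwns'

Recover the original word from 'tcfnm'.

steel

The shifts repeat in a cycle of length 2: positions 0,1,… shift by +1, +9, then the pattern repeats.
Undoing it on tcfnm: t−1=s, c−9=t, f−1=e, n−9=e, m−1=l.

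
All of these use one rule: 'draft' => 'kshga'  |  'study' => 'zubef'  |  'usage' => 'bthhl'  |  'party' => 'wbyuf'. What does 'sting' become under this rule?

Shifts by position in draft: pos 0: d→k (+7), pos 1: r→s (+1), pos 2: a→h (+7), pos 3: f→g (+1) — repeating every 2. It's a Vigenère-style cipher with numeric key [7,1]: position i shifts by key[i mod 2].
For sting: s+7=z, t+1=u, i+7=p, n+1=o, g+7=n.

zupon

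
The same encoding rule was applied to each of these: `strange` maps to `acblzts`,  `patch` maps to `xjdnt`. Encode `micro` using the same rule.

urmca

In strange: s→a is +8, t→c is +9, r→b is +10, a→l is +11 — the shift increases by 1 each position. The shift increases by 1 at each position, starting from +8: 8, 9, 10, ….
Applying it to micro: m+8=u, i+9=r, c+10=m, r+11=c, o+12=a.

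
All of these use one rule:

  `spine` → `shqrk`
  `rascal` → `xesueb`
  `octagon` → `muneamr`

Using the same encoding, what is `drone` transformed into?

pxmrk

s(18)→s(18) and p(15)→h(7) fit y≡21x+4 (mod 26); the inverse of 21 mod 26 is 5. This is an affine cipher: with a=0,…,z=25, each position x becomes (21x+4) mod 26.
Applying it to drone: d(3)→21·3+4≡15=p; r(17)→21·17+4≡23=x; o(14)→21·14+4≡12=m; n(13)→21·13+4≡17=r; e(4)→21·4+4≡10=k (all mod 26).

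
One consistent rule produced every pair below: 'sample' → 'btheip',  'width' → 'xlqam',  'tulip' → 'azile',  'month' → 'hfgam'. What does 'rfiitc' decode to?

Each letter's alphabet position (a=0..z=25) is mapped through 25·x+19 mod 26 — an affine cipher.
Reversing it on rfiitc: r(17)→25·(17−19)≡2=c; f(5)→25·(5−19)≡14=o; i(8)→25·(8−19)≡11=l; i(8)→25·(8−19)≡11=l; t(19)→25·(19−19)≡0=a; c(2)→25·(2−19)≡17=r (all mod 26).

collar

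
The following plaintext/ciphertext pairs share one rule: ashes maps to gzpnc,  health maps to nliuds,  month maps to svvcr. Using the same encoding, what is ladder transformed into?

rhlmoc

In ashes: a→g is +6, s→z is +7, h→p is +8, e→n is +9 — the shift increases by 1 each position. The shift increases by 1 at each position, starting from +6: 6, 7, 8, ….
For ladder: l+6=r, a+7=h, d+8=l, d+9=m, e+10=o, r+11=c.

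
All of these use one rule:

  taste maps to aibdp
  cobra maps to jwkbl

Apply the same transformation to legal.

smpkw

In taste: t→a is +7, a→i is +8, s→b is +9, t→d is +10 — the shift increases by 1 each position. The shift increases by 1 at each position, starting from +7: 7, 8, 9, ….
Applying it to legal: l+7=s, e+8=m, g+9=p, a+10=k, l+11=w.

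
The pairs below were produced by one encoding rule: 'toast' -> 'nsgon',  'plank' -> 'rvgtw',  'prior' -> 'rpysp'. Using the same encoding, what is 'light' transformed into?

t(19)→n(13) and o(14)→s(18) fit y≡25x+6 (mod 26); the inverse of 25 mod 26 is 25. Treating letters as 0–25, the rule is x ↦ 25x + 6 (mod 26).
On light: l(11)→25·11+6≡21=v; i(8)→25·8+6≡24=y; g(6)→25·6+6≡0=a; h(7)→25·7+6≡25=z; t(19)→25·19+6≡13=n (all mod 26).

vyazn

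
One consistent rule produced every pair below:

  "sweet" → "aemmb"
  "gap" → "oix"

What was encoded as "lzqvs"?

drink

Compare letters: s→a is +8, w→e is +8, e→m is +8 — a constant shift. Each letter is shifted forward by 8 in the alphabet (a Caesar shift of +8).
Undoing it on lzqvs: l−8=d, z−8=r, q−8=i, v−8=n, s−8=k.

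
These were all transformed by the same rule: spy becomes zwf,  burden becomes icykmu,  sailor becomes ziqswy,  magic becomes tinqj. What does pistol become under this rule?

The shift depends on letter class: consonant s→z is +7, but vowel u→c is +8. Two shifts are in play — +8 for a/e/i/o/u, +7 for every other letter.
Applying it to pistol: p(cons)+7=w, i(vowel)+8=q, s(cons)+7=z, t(cons)+7=a, o(vowel)+8=w, l(cons)+7=s.

wqzaws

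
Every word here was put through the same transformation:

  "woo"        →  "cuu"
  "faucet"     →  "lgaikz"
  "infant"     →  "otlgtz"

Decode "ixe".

cry

Compare letters: w→c is +6, o→u is +6, o→u is +6 — a constant shift. Each letter is shifted forward by 6 in the alphabet (a Caesar shift of +6).
Undoing it on ixe: i−6=c, x−6=r, e−6=y.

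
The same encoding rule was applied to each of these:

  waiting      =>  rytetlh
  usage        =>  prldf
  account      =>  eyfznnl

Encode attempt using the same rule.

eaxpeel

The output letters match the input read backwards, each shifted +11: waiting reversed is gnitiaw. Two steps: reverse the string, then apply a Caesar shift of +11.
For attempt: reverse → tpmetta; then shift: t+11=e, p+11=a, m+11=x, e+11=p, t+11=e, t+11=e, a+11=l.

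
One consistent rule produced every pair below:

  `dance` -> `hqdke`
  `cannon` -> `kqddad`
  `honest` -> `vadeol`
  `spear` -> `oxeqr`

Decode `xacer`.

Each letter's alphabet position (a=0..z=25) is mapped through 23·x+16 mod 26 — an affine cipher.
Reversing it on xacer: x(23)→17·(23−16)≡15=p; a(0)→17·(0−16)≡14=o; c(2)→17·(2−16)≡22=w; e(4)→17·(4−16)≡4=e; r(17)→17·(17−16)≡17=r (all mod 26).

power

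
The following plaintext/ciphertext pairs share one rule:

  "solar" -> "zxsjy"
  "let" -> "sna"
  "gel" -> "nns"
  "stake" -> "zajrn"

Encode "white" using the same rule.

The shift depends on letter class: consonant s→z is +7, but vowel o→x is +9. Vowels shift forward by 9 and consonants shift forward by 7.
On white: w(cons)+7=d, h(cons)+7=o, i(vowel)+9=r, t(cons)+7=a, e(vowel)+9=n.

doran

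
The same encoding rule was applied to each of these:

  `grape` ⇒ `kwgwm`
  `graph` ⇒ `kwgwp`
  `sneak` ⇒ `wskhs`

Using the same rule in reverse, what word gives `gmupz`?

choir

The shift increases by 1 at each position, starting from +4: 4, 5, 6, ….
Decoding gmupz: g−4=c, m−5=h, u−6=o, p−7=i, z−8=r.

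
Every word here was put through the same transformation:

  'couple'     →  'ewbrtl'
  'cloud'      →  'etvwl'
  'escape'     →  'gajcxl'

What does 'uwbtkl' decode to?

source

The shifts repeat in a cycle of length 3: positions 0,1,… shift by +2, +8, +7, then the pattern repeats.
Reversing it on uwbtkl: u−2=s, w−8=o, b−7=u, t−2=r, k−8=c, l−7=e.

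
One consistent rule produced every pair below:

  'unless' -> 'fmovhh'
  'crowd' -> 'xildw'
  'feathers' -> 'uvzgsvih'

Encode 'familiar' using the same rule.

uznrorzi

Each pair mirrors across the alphabet (u↔f, n↔m, l↔o): positions sum to 25. This is the alphabet-reversal cipher (Atbash): a becomes z, b becomes y, etc.
For familiar: f↔u, a↔z, m↔n, i↔r, l↔o, i↔r, a↔z, r↔i.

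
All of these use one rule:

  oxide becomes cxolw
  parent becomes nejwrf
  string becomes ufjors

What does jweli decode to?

ready

Each letter's alphabet position (a=0..z=25) is mapped through 11·x+4 mod 26 — an affine cipher.
Reversing it on jweli: j(9)→19·(9−4)≡17=r; w(22)→19·(22−4)≡4=e; e(4)→19·(4−4)≡0=a; l(11)→19·(11−4)≡3=d; i(8)→19·(8−4)≡24=y (all mod 26).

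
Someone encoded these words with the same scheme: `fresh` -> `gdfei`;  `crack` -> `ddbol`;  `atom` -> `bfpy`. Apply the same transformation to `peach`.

Shifts by position in fresh: pos 0: f→g (+1), pos 1: r→d (+12), pos 2: e→f (+1), pos 3: s→e (+12) — repeating every 2. A repeating key of period 2 is used — shifts +1, +12 over and over.
For peach: p+1=q, e+12=q, a+1=b, c+12=o, h+1=i.

qqboi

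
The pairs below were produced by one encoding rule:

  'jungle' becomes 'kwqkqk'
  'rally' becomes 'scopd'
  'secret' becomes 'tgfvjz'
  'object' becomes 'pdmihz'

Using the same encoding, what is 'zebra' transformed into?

agevf

In jungle: j→k is +1, u→w is +2, n→q is +3, g→k is +4 — the shift increases by 1 each position. The shift increases by 1 at each position, starting from +1: 1, 2, 3, ….
For zebra: z+1=a, e+2=g, b+3=e, r+4=v, a+5=f.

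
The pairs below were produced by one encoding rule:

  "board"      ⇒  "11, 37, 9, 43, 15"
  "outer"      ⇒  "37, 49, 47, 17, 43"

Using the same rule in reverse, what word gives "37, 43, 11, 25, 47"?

b(#2)→11 and o(#15)→37: differences scale by 2, so n = 2·pos + 7. With a=1..z=26, the number is 2·pos + 7.
Undoing it on 37, 43, 11, 25, 47: 37→(37−7)÷2=15=o, 43→(43−7)÷2=18=r, 11→(11−7)÷2=2=b, 25→(25−7)÷2=9=i, 47→(47−7)÷2=20=t.

orbit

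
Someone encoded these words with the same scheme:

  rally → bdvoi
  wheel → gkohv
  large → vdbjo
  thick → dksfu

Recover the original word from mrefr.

couch

Shifts by position in rally: pos 0: r→b (+10), pos 1: a→d (+3), pos 2: l→v (+10), pos 3: l→o (+3) — repeating every 2. The shifts repeat in a cycle of length 2: positions 0,1,… shift by +10, +3, then the pattern repeats.
Reversing it on mrefr: m−10=c, r−3=o, e−10=u, f−3=c, r−10=h.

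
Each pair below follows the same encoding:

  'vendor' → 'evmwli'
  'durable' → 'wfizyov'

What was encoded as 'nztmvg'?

Each pair mirrors across the alphabet (v↔e, e↔v, n↔m): positions sum to 25. Each letter is replaced by its mirror in the alphabet: a↔z, b↔y, c↔x, and so on (the Atbash cipher).
Undoing it on nztmvg: n↔m, z↔a, t↔g, m↔n, v↔e, g↔t.

magnet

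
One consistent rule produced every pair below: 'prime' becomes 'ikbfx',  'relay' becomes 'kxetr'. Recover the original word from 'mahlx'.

Compare letters: p→i is +19, r→k is +19, i→b is +19 — a constant shift. Every letter moves 19 places later in the alphabet, wrapping around z→a.
Undoing it on mahlx: m−19=t, a−19=h, h−19=o, l−19=s, x−19=e.

those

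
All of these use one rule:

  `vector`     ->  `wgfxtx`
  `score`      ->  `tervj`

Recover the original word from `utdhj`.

trade

In vector: v→w is +1, e→g is +2, c→f is +3, t→x is +4 — the shift increases by 1 each position. Letter i (0-indexed) is shifted by i+1, so successive shifts are 1, 2, 3, ….
Decoding utdhj: u−1=t, t−2=r, d−3=a, h−4=d, j−5=e.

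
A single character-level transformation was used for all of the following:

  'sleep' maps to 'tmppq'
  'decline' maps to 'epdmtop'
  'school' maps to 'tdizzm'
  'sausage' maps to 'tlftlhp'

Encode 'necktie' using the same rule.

opdlutp

The rule splits by letter class: vowels +11, consonants +1.
Applying it to necktie: n(cons)+1=o, e(vowel)+11=p, c(cons)+1=d, k(cons)+1=l, t(cons)+1=u, i(vowel)+11=t, e(vowel)+11=p.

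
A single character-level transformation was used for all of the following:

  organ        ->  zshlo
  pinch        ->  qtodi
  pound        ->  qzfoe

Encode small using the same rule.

The shift depends on letter class: consonant r→s is +1, but vowel o→z is +11. Two shifts are in play — +11 for a/e/i/o/u, +1 for every other letter.
For small: s(cons)+1=t, m(cons)+1=n, a(vowel)+11=l, l(cons)+1=m, l(cons)+1=m.

tnlmm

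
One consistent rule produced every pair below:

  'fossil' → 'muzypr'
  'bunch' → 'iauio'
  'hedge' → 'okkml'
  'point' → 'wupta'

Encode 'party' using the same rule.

Shifts by position in fossil: pos 0: f→m (+7), pos 1: o→u (+6), pos 2: s→z (+7), pos 3: s→y (+6) — repeating every 2. It's a Vigenère-style cipher with numeric key [7,6]: position i shifts by key[i mod 2].
Applying it to party: p+7=w, a+6=g, r+7=y, t+6=z, y+7=f.

wgyzf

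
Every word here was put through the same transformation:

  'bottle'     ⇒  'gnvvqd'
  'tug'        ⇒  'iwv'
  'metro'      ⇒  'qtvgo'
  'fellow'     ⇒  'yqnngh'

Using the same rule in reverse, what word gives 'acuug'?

The output letters match the input read backwards, each shifted +2: bottle reversed is elttob. The word is reversed, then every letter is shifted forward by 2.
Decoding acuug: shift back: a−2=y, c−2=a, u−2=s, u−2=s, g−2=e → yasse; then reverse → essay.

essay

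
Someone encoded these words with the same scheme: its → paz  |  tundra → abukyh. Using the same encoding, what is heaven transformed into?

Compare letters: i→p is +7, t→a is +7, s→z is +7 — a constant shift. Every letter moves 7 places later in the alphabet, wrapping around z→a.
On heaven: h+7=o, e+7=l, a+7=h, v+7=c, e+7=l, n+7=u.

olhclu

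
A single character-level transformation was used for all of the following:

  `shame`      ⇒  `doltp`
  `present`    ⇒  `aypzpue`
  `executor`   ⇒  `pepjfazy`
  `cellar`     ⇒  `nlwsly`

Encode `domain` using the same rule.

ovxhtu

Shifts by position in shame: pos 0: s→d (+11), pos 1: h→o (+7), pos 2: a→l (+11), pos 3: m→t (+7) — repeating every 2. It's a Vigenère-style cipher with numeric key [11,7]: position i shifts by key[i mod 2].
For domain: d+11=o, o+7=v, m+11=x, a+7=h, i+11=t, n+7=u.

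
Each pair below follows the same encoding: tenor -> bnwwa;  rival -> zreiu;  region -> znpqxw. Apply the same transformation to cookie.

It's a Vigenère-style cipher with numeric key [8,9,9]: position i shifts by key[i mod 3].
Applying it to cookie: c+8=k, o+9=x, o+9=x, k+8=s, i+9=r, e+9=n.

kxxsrn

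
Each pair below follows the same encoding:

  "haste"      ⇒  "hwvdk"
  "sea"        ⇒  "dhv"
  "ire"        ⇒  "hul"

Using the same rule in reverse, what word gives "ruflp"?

micro

The output letters match the input read backwards, each shifted +3: haste reversed is etsah. Two steps: reverse the string, then apply a Caesar shift of +3.
Reversing it on ruflp: shift back: r−3=o, u−3=r, f−3=c, l−3=i, p−3=m → orcim; then reverse → micro.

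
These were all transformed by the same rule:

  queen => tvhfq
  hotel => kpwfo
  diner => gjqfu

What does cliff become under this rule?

fmlgi

Shifts by position in queen: pos 0: q→t (+3), pos 1: u→v (+1), pos 2: e→h (+3), pos 3: e→f (+1) — repeating every 2. It's a Vigenère-style cipher with numeric key [3,1]: position i shifts by key[i mod 2].
For cliff: c+3=f, l+1=m, i+3=l, f+1=g, f+3=i.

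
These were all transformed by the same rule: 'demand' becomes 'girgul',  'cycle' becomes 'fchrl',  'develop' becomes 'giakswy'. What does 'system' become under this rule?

vcxzlu

In demand: d→g is +3, e→i is +4, m→r is +5, a→g is +6 — the shift increases by 1 each position. Letter i (0-indexed) is shifted by i+3, so successive shifts are 3, 4, 5, ….
Applying it to system: s+3=v, y+4=c, s+5=x, t+6=z, e+7=l, m+8=u.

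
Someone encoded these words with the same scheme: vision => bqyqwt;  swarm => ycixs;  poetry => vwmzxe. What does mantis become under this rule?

Vowels shift forward by 8 and consonants shift forward by 6.
Applying it to mantis: m(cons)+6=s, a(vowel)+8=i, n(cons)+6=t, t(cons)+6=z, i(vowel)+8=q, s(cons)+6=y.

sitzqy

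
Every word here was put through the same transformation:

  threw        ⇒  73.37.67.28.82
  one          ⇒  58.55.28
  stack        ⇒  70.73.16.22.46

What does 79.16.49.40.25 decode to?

valid

The formula is n = 3×(alphabet index, a=1) + 13.
Decoding 79.16.49.40.25: 79→(79−13)÷3=22=v, 16→(16−13)÷3=1=a, 49→(49−13)÷3=12=l, 40→(40−13)÷3=9=i, 25→(25−13)÷3=4=d.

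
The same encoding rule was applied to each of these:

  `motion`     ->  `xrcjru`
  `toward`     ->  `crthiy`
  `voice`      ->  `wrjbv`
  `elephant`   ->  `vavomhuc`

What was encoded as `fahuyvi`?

m(12)→x(23) and o(14)→r(17) fit y≡23x+7 (mod 26); the inverse of 23 mod 26 is 17. Treating letters as 0–25, the rule is x ↦ 23x + 7 (mod 26).
Undoing it on fahuyvi: f(5)→17·(5−7)≡18=s; a(0)→17·(0−7)≡11=l; h(7)→17·(7−7)≡0=a; u(20)→17·(20−7)≡13=n; y(24)→17·(24−7)≡3=d; v(21)→17·(21−7)≡4=e; i(8)→17·(8−7)≡17=r (all mod 26).

slander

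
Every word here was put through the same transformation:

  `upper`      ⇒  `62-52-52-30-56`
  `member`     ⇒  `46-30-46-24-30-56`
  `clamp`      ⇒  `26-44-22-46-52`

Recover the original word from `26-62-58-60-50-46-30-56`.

customer

u(#21)→62 and p(#16)→52: differences scale by 2, so n = 2·pos + 20. The formula is n = 2×(alphabet index, a=1) + 20.
Reversing it on 26-62-58-60-50-46-30-56: 26→(26−20)÷2=3=c, 62→(62−20)÷2=21=u, 58→(58−20)÷2=19=s, 60→(60−20)÷2=20=t, 50→(50−20)÷2=15=o, 46→(46−20)÷2=13=m, 30→(30−20)÷2=5=e, 56→(56−20)÷2=18=r.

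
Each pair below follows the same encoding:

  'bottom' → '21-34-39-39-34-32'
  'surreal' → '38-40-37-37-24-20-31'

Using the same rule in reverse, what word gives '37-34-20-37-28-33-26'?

roaring

b is letter #2 and maps to 21: an offset of 19. The number is (letter's place in the alphabet, a=1) + 19.
Decoding 37-34-20-37-28-33-26: 37→(37−19)÷1=18=r, 34→(34−19)÷1=15=o, 20→(20−19)÷1=1=a, 37→(37−19)÷1=18=r, 28→(28−19)÷1=9=i, 33→(33−19)÷1=14=n, 26→(26−19)÷1=7=g.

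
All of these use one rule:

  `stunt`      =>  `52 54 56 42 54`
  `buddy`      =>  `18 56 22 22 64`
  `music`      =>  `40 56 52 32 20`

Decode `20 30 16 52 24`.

chase

s(#19)→52 and t(#20)→54: differences scale by 2, so n = 2·pos + 14. With a=1..z=26, the number is 2·pos + 14.
Decoding 20 30 16 52 24: 20→(20−14)÷2=3=c, 30→(30−14)÷2=8=h, 16→(16−14)÷2=1=a, 52→(52−14)÷2=19=s, 24→(24−14)÷2=5=e.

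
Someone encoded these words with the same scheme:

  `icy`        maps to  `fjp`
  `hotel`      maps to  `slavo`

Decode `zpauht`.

mantis

The output letters match the input read backwards, each shifted +7: icy reversed is yci. The word is reversed, then every letter is shifted forward by 7.
Decoding zpauht: shift back: z−7=s, p−7=i, a−7=t, u−7=n, h−7=a, t−7=m → sitnam; then reverse → mantis.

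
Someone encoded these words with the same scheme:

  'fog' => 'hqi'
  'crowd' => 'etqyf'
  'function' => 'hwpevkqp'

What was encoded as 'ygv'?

This is a Caesar cipher with shift 2.
Reversing it on ygv: y−2=w, g−2=e, v−2=t.

wet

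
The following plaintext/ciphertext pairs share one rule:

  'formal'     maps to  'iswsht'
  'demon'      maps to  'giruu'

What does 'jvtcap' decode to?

growth

In formal: f→i is +3, o→s is +4, r→w is +5, m→s is +6 — the shift increases by 1 each position. Each letter shifts forward by (position + 3), i.e. 3, 4, 5, … — the shift grows by one for each successive letter.
Reversing it on jvtcap: j−3=g, v−4=r, t−5=o, c−6=w, a−7=t, p−8=h.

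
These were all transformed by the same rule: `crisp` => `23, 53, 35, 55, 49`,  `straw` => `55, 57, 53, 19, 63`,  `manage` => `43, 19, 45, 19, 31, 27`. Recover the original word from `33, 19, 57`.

c(#3)→23 and r(#18)→53: differences scale by 2, so n = 2·pos + 17. With a=1..z=26, the number is 2·pos + 17.
Decoding 33, 19, 57: 33→(33−17)÷2=8=h, 19→(19−17)÷2=1=a, 57→(57−17)÷2=20=t.

hat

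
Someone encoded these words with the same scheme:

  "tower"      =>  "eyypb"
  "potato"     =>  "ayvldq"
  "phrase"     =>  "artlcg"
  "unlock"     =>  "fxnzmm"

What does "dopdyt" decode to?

sensor

A repeating key of period 3 is used — shifts +11, +10, +2 over and over.
Decoding dopdyt: d−11=s, o−10=e, p−2=n, d−11=s, y−10=o, t−2=r.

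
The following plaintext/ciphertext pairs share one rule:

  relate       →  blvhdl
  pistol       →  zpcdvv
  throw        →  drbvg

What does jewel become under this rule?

The shift depends on letter class: consonant r→b is +10, but vowel e→l is +7. Vowels shift forward by 7 and consonants shift forward by 10.
On jewel: j(cons)+10=t, e(vowel)+7=l, w(cons)+10=g, e(vowel)+7=l, l(cons)+10=v.

tlglv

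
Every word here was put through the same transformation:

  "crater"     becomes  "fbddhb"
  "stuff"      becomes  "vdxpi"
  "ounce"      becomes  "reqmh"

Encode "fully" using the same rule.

ieovb

A repeating key of period 2 is used — shifts +3, +10 over and over.
For fully: f+3=i, u+10=e, l+3=o, l+10=v, y+3=b.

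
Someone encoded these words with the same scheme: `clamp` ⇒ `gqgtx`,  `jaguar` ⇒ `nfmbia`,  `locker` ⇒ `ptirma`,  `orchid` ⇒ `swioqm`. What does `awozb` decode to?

In clamp: c→g is +4, l→q is +5, a→g is +6, m→t is +7 — the shift increases by 1 each position. The shift increases by 1 at each position, starting from +4: 4, 5, 6, ….
Decoding awozb: a−4=w, w−5=r, o−6=i, z−7=s, b−8=t.

wrist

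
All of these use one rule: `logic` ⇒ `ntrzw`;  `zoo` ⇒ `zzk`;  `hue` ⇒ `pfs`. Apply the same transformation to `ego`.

zrp

The output letters match the input read backwards, each shifted +11: logic reversed is cigol. The word is reversed, then every letter is shifted forward by 11.
On ego: reverse → oge; then shift: o+11=z, g+11=r, e+11=p.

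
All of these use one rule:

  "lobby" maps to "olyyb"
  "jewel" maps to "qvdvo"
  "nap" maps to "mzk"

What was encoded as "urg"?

Each pair mirrors across the alphabet (l↔o, o↔l, b↔y): positions sum to 25. This is the alphabet-reversal cipher (Atbash): a becomes z, b becomes y, etc.
Undoing it on urg: u↔f, r↔i, g↔t.

fit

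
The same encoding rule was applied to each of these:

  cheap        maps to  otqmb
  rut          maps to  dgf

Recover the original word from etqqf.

sheet

Compare letters: c→o is +12, h→t is +12, e→q is +12 — a constant shift. It's a constant shift of +12 (ROT12).
Decoding etqqf: e−12=s, t−12=h, q−12=e, q−12=e, f−12=t.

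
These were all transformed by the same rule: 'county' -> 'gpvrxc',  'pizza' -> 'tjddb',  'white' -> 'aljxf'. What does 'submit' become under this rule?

The shift depends on letter class: consonant c→g is +4, but vowel o→p is +1. Two shifts are in play — +1 for a/e/i/o/u, +4 for every other letter.
For submit: s(cons)+4=w, u(vowel)+1=v, b(cons)+4=f, m(cons)+4=q, i(vowel)+1=j, t(cons)+4=x.

wvfqjx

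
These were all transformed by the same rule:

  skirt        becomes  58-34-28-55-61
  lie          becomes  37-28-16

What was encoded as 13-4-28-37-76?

daily

With a=1..z=26, the number is 3·pos + 1.
Undoing it on 13-4-28-37-76: 13→(13−1)÷3=4=d, 4→(4−1)÷3=1=a, 28→(28−1)÷3=9=i, 37→(37−1)÷3=12=l, 76→(76−1)÷3=25=y.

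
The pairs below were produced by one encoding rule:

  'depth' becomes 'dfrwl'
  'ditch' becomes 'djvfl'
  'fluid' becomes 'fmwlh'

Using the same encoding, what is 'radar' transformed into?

Each letter shifts forward by its position index (0, 1, 2, …) — the shift grows by one for each successive letter.
Applying it to radar: r+0=r, a+1=b, d+2=f, a+3=d, r+4=v.

rbfdv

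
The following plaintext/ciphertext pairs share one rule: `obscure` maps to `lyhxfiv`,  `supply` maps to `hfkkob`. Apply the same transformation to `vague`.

eztfv

Each pair mirrors across the alphabet (o↔l, b↔y, s↔h): positions sum to 25. Each letter is replaced by its mirror in the alphabet: a↔z, b↔y, c↔x, and so on (the Atbash cipher).
On vague: v↔e, a↔z, g↔t, u↔f, e↔v.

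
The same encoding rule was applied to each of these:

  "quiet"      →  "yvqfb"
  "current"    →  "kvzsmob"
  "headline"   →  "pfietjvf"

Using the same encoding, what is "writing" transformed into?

Shifts by position in quiet: pos 0: q→y (+8), pos 1: u→v (+1), pos 2: i→q (+8), pos 3: e→f (+1) — repeating every 2. It's a Vigenère-style cipher with numeric key [8,1]: position i shifts by key[i mod 2].
Applying it to writing: w+8=e, r+1=s, i+8=q, t+1=u, i+8=q, n+1=o, g+8=o.

esquqoo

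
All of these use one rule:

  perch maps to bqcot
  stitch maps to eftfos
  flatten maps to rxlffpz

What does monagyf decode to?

account

It's a Vigenère-style cipher with numeric key [12,12,11]: position i shifts by key[i mod 3].
Reversing it on monagyf: m−12=a, o−12=c, n−11=c, a−12=o, g−12=u, y−11=n, f−12=t.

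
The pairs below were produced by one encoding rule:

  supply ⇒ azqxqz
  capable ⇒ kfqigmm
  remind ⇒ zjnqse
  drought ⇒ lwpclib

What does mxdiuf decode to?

escape

Shifts by position in supply: pos 0: s→a (+8), pos 1: u→z (+5), pos 2: p→q (+1), pos 3: p→x (+8), pos 4: l→q (+5), pos 5: y→z (+1) — repeating every 3. The shifts repeat in a cycle of length 3: positions 0,1,… shift by +8, +5, +1, then the pattern repeats.
Undoing it on mxdiuf: m−8=e, x−5=s, d−1=c, i−8=a, u−5=p, f−1=e.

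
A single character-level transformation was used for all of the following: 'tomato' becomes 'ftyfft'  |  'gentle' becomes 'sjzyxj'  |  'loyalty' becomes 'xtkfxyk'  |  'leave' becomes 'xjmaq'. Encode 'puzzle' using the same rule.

Shifts by position in tomato: pos 0: t→f (+12), pos 1: o→t (+5), pos 2: m→y (+12), pos 3: a→f (+5) — repeating every 2. A repeating key of period 2 is used — shifts +12, +5 over and over.
Applying it to puzzle: p+12=b, u+5=z, z+12=l, z+5=e, l+12=x, e+5=j.

bzlexj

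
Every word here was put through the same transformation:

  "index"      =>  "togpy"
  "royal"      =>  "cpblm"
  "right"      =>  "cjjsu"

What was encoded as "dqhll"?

speak

Shifts by position in index: pos 0: i→t (+11), pos 1: n→o (+1), pos 2: d→g (+3), pos 3: e→p (+11), pos 4: x→y (+1) — repeating every 3. A repeating key of period 3 is used — shifts +11, +1, +3 over and over.
Decoding dqhll: d−11=s, q−1=p, h−3=e, l−11=a, l−1=k.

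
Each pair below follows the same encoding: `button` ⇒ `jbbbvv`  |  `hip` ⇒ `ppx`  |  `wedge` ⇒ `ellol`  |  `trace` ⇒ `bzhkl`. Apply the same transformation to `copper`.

The shift depends on letter class: consonant b→j is +8, but vowel u→b is +7. Vowels shift forward by 7 and consonants shift forward by 8.
On copper: c(cons)+8=k, o(vowel)+7=v, p(cons)+8=x, p(cons)+8=x, e(vowel)+7=l, r(cons)+8=z.

kvxxlz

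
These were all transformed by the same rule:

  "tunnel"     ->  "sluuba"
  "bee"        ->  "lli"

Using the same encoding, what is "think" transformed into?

rupoa

The output letters match the input read backwards, each shifted +7: tunnel reversed is lennut. Read the word backwards and shift each letter +7.
For think: reverse → kniht; then shift: k+7=r, n+7=u, i+7=p, h+7=o, t+7=a.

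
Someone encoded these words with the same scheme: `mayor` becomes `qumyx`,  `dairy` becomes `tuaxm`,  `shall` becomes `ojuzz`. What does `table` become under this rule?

fulzk

This is an affine cipher: with a=0,…,z=25, each position x becomes (17x+20) mod 26.
For table: t(19)→17·19+20≡5=f; a(0)→17·0+20≡20=u; b(1)→17·1+20≡11=l; l(11)→17·11+20≡25=z; e(4)→17·4+20≡10=k (all mod 26).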